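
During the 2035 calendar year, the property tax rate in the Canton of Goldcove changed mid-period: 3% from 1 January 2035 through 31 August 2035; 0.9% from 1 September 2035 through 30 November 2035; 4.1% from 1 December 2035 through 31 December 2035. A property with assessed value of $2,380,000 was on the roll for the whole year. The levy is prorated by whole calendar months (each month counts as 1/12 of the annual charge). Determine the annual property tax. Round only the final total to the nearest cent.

1 January – 31 August 2035: 8 months at 3% → $2,380,000 × 3% × 8/12 = $47,600.0000
1 September – 30 November 2035: 3 months at 0.9% → $2,380,000 × 0.9% × 3/12 = $5,355.0000
1 December – 31 December 2035: 1 month at 4.1% → $2,380,000 × 4.1% × 1/12 = $8,131.6667
Total = $61,086.6667

$61,086.67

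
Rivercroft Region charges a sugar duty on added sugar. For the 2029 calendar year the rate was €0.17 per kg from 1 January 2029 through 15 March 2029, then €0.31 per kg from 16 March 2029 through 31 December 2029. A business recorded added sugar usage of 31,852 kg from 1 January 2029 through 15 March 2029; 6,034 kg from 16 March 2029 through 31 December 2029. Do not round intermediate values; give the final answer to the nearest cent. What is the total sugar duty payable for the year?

€7,285.38

1 January – 15 March 2029: 31,852 kg at €0.17/kg → €5,414.84
16 March – 31 December 2029: 6,034 kg at €0.31/kg → €1,870.54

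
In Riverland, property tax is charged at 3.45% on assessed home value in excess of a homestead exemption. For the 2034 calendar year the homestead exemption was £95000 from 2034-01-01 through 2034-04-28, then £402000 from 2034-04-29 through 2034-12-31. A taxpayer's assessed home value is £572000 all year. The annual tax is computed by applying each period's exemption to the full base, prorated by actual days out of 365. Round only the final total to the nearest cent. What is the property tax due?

2034-01-01 to 2034-04-28: 118 days, exemption £95000 → (£572000 − £95000) × 3.45% × 118/365 = £5320.1836
2034-04-29 to 2034-12-31: 247 days, exemption £402000 → (£572000 − £402000) × 3.45% × 247/365 = £3968.9178
Total = £9289.1014

£9289.10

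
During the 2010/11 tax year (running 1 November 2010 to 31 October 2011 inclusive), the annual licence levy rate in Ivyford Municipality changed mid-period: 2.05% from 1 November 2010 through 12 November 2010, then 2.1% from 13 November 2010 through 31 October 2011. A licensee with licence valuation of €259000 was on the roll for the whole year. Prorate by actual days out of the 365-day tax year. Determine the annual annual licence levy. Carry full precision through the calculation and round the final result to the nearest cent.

1 November – 12 November 2010: 12 days at 2.05% → €259000 × 2.05% × 12/365 = €174.5589
13 November 2010 – 31 October 2011: 353 days at 2.1% → €259000 × 2.1% × 353/365 = €5260.1836
Total = €5434.7425

€5434.74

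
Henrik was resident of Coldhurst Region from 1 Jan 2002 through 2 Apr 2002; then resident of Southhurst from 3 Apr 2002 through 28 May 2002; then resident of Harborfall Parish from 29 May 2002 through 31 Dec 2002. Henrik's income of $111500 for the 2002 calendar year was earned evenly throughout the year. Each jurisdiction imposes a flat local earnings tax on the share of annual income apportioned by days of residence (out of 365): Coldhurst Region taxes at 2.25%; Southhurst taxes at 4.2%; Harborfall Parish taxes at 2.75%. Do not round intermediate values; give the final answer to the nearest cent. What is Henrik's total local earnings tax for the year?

Coldhurst Region, 1 Jan – 2 Apr 2002: 92 days → $111500 × 2.25% × 92/365 = $632.3425
Southhurst, 3 Apr – 28 May 2002: 56 days → $111500 × 4.2% × 56/365 = $718.4877
Harborfall Parish, 29 May – 31 Dec 2002: 217 days → $111500 × 2.75% × 217/365 = $1822.9486
Total = $3173.7788

$3173.78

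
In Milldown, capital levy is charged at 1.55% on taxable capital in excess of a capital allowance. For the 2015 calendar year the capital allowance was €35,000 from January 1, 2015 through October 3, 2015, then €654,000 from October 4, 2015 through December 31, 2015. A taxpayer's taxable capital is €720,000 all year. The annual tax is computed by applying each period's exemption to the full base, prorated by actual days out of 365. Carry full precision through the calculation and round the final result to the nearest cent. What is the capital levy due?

January 1 – October 3, 2015: 276 days, exemption €35,000 → (€720,000 − €35,000) × 1.55% × 276/365 = €8,028.5753
October 4 – December 31, 2015: 89 days, exemption €654,000 → (€720,000 − €654,000) × 1.55% × 89/365 = €249.4438
Total = €8,278.0192

€8,278.02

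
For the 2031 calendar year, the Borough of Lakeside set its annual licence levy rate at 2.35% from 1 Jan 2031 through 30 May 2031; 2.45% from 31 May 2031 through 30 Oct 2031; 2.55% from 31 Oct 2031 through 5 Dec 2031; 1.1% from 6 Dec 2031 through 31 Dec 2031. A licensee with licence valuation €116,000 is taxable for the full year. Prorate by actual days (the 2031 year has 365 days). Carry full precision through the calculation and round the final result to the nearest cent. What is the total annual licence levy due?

€2,694.22

1 Jan – 30 May 2031: 150 days at 2.35% → €116,000 × 2.35% × 150/365 = €1,120.2740
31 May – 30 Oct 2031: 153 days at 2.45% → €116,000 × 2.45% × 153/365 = €1,191.3041
31 Oct – 5 Dec 2031: 36 days at 2.55% → €116,000 × 2.55% × 36/365 = €291.7479
6 Dec – 31 Dec 2031: 26 days at 1.1% → €116,000 × 1.1% × 26/365 = €90.8932
Total = €2,694.2192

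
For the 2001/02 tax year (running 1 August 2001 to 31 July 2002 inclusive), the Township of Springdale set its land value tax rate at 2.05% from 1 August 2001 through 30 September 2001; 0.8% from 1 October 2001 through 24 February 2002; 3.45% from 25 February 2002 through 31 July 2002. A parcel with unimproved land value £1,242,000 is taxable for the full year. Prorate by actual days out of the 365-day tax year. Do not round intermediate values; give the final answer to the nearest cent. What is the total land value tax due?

£26,687.69

1 August – 30 September 2001: 61 days at 2.05% → £1,242,000 × 2.05% × 61/365 = £4,255.1260
1 October 2001 – 24 February 2002: 147 days at 0.8% → £1,242,000 × 0.8% × 147/365 = £4,001.6219
25 February – 31 July 2002: 157 days at 3.45% → £1,242,000 × 3.45% × 157/365 = £18,430.9397
Total = £26,687.6877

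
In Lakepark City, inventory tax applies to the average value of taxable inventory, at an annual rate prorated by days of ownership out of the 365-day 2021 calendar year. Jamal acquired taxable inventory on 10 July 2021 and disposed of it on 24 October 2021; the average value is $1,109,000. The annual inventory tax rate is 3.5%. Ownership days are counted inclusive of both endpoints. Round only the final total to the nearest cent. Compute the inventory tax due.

Days held (10 July – 24 October 2021): 107 out of 365
Tax = $1,109,000 × 3.5% × 107/365 = $11,378.6438

$11,378.64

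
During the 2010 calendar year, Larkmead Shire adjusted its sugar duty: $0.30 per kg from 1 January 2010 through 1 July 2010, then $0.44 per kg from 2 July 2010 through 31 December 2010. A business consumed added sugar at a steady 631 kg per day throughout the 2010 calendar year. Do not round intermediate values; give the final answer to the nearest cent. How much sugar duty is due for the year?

1 January – 1 July 2010: 182 days × 631 kg/day = 114,842 kg at $0.30/kg → $34452.60
2 July – 31 December 2010: 183 days × 631 kg/day = 115,473 kg at $0.44/kg → $50808.12

$85260.72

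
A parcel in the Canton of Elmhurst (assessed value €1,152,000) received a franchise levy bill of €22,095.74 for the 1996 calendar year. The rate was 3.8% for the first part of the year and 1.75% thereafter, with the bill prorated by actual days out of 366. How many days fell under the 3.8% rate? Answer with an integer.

Let d = days at the first rate; then 366 − d days at the second rate.
€1,152,000 × [3.8%·d + 1.75%·(366−d)] / 366 = €22,095.74
Solving gives d = 30, so the new rate took effect on 31 Jan 1996.

30 days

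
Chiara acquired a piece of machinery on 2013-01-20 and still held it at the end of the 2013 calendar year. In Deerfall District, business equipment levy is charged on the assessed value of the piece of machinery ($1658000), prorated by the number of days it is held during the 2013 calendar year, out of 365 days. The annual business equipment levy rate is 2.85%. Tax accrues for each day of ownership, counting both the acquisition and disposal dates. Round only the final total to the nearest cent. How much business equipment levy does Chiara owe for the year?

$44793.25

Days held (2013-01-20 to 2013-12-31): 346 out of 365
Tax = $1658000 × 2.85% × 346/365 = $44793.2548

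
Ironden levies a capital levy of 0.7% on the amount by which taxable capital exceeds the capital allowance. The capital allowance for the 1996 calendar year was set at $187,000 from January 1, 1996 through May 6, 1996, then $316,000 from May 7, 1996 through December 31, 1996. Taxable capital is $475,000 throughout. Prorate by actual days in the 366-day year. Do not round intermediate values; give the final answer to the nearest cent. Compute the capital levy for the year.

January 1 – May 6, 1996: 127 days, exemption $187,000 → ($475,000 − $187,000) × 0.7% × 127/366 = $699.5410
May 7 – December 31, 1996: 239 days, exemption $316,000 → ($475,000 − $316,000) × 0.7% × 239/366 = $726.7951
Total = $1,426.3361

$1,426.34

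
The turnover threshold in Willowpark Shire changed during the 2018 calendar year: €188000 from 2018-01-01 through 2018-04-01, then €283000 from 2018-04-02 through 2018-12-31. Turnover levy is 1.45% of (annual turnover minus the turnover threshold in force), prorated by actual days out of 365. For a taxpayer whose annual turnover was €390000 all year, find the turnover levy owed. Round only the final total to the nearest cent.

€1894.93

2018-01-01 to 2018-04-01: 91 days, exemption €188000 → (€390000 − €188000) × 1.45% × 91/365 = €730.2438
2018-04-02 to 2018-12-31: 274 days, exemption €283000 → (€390000 − €283000) × 1.45% × 274/365 = €1164.6877
Total = €1894.9315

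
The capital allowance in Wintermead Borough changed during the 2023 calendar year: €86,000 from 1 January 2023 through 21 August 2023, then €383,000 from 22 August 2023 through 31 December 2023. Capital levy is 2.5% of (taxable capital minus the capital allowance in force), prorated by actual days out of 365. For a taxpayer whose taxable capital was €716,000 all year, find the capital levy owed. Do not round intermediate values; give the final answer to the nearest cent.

€13,064.79

1 January – 21 August 2023: 233 days, exemption €86,000 → (€716,000 − €86,000) × 2.5% × 233/365 = €10,054.1096
22 August – 31 December 2023: 132 days, exemption €383,000 → (€716,000 − €383,000) × 2.5% × 132/365 = €3,010.6849
Total = €13,064.7945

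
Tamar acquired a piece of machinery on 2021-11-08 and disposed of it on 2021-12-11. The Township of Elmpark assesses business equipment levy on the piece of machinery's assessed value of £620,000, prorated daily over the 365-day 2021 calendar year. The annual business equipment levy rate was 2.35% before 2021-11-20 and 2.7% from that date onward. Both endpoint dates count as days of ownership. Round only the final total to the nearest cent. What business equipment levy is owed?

2021-11-08 to 2021-11-19: 12 days at 2.35% → £620,000 × 2.35% × 12/365 = £479.0137
2021-11-20 to 2021-12-11: 22 days at 2.7% → £620,000 × 2.7% × 22/365 = £1,008.9863
Total = £1,488.0000

£1,488.00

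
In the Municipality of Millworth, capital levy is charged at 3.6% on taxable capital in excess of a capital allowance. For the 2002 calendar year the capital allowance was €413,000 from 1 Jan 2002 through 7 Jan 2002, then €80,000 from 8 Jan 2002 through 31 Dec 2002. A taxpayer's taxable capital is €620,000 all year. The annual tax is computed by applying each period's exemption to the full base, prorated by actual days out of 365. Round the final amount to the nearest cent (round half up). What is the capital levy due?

€19,210.09

1 Jan – 7 Jan 2002: 7 days, exemption €413,000 → (€620,000 − €413,000) × 3.6% × 7/365 = €142.9151
8 Jan – 31 Dec 2002: 358 days, exemption €80,000 → (€620,000 − €80,000) × 3.6% × 358/365 = €19,067.1781
Total = €19,210.0932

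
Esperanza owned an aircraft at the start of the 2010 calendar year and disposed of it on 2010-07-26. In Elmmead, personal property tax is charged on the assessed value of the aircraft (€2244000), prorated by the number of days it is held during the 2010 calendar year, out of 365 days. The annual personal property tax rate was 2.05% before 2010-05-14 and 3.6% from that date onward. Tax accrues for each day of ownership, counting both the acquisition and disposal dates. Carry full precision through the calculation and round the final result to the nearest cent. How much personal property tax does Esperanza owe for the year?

2010-01-01 to 2010-05-13: 133 days at 2.05% → €2244000 × 2.05% × 133/365 = €16762.3726
2010-05-14 to 2010-07-26: 74 days at 3.6% → €2244000 × 3.6% × 74/365 = €16378.1260
Total = €33140.4986

€33140.50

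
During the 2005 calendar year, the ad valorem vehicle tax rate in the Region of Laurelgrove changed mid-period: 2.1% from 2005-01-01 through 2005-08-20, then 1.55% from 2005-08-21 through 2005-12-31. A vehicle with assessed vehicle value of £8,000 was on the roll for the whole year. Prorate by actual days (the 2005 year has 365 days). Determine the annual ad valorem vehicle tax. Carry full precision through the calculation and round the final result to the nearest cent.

2005-01-01 to 2005-08-20: 232 days at 2.1% → £8,000 × 2.1% × 232/365 = £106.7836
2005-08-21 to 2005-12-31: 133 days at 1.55% → £8,000 × 1.55% × 133/365 = £45.1836
Total = £151.9671

£151.97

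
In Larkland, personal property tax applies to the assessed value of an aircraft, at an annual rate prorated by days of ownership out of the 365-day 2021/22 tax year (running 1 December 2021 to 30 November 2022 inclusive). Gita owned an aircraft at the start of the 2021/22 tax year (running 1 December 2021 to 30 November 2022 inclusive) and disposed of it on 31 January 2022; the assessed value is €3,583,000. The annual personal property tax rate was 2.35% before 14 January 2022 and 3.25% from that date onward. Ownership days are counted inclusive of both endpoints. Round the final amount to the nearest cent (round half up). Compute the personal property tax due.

1 December 2021 – 13 January 2022: 44 days at 2.35% → €3,583,000 × 2.35% × 44/365 = €10,150.1973
14 January – 31 January 2022: 18 days at 3.25% → €3,583,000 × 3.25% × 18/365 = €5,742.6164
Total = €15,892.8137

€15,892.81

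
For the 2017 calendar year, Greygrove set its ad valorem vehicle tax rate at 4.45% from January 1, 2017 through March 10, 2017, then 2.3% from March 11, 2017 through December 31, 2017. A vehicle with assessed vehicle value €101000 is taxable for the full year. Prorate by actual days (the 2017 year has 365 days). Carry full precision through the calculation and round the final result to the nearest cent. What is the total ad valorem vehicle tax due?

January 1 – March 10, 2017: 69 days at 4.45% → €101000 × 4.45% × 69/365 = €849.6452
March 11 – December 31, 2017: 296 days at 2.3% → €101000 × 2.3% × 296/365 = €1883.8575
Total = €2733.5027

€2733.50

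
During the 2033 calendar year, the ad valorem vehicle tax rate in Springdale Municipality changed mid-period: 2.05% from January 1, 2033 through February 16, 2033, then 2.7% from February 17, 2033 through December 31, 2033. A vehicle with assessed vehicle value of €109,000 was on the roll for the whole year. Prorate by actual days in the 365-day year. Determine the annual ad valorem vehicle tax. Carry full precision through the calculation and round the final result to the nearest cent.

January 1 – February 16, 2033: 47 days at 2.05% → €109,000 × 2.05% × 47/365 = €287.7301
February 17 – December 31, 2033: 318 days at 2.7% → €109,000 × 2.7% × 318/365 = €2,564.0384
Total = €2,851.7685

€2,851.77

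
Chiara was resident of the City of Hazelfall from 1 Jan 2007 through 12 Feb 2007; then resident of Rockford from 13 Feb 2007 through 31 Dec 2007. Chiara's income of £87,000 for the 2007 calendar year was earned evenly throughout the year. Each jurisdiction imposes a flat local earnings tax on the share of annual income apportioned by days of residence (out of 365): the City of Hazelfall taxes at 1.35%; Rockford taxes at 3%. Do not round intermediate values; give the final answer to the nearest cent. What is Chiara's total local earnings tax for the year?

£2,440.89

The City of Hazelfall, 1 Jan – 12 Feb 2007: 43 days → £87,000 × 1.35% × 43/365 = £138.3658
Rockford, 13 Feb – 31 Dec 2007: 322 days → £87,000 × 3% × 322/365 = £2,302.5205
Total = £2,440.8863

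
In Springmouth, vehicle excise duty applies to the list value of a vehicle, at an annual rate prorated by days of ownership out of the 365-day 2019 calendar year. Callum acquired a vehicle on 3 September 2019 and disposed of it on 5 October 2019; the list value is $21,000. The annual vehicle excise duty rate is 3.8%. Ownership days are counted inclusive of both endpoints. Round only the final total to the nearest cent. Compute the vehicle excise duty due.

Days held (3 September – 5 October 2019): 33 out of 365
Tax = $21,000 × 3.8% × 33/365 = $72.1479

$72.15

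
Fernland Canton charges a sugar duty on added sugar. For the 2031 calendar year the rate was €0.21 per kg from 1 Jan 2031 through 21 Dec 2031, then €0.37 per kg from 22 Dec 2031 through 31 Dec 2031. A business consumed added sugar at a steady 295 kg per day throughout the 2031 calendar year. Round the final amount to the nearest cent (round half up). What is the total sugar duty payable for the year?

€23,083.75

1 Jan – 21 Dec 2031: 355 days × 295 kg/day = 104,725 kg at €0.21/kg → €21,992.25
22 Dec – 31 Dec 2031: 10 days × 295 kg/day = 2,950 kg at €0.37/kg → €1,091.50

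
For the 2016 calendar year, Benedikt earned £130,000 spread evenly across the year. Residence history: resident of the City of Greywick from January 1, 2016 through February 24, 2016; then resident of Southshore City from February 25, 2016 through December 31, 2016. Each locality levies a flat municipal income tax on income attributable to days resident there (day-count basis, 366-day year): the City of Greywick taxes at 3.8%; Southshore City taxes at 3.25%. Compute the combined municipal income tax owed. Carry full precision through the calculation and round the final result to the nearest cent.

The City of Greywick, January 1 – February 24, 2016: 55 days → £130,000 × 3.8% × 55/366 = £742.3497
Southshore City, February 25 – December 31, 2016: 311 days → £130,000 × 3.25% × 311/366 = £3,590.0956
Total = £4,332.4454

£4,332.45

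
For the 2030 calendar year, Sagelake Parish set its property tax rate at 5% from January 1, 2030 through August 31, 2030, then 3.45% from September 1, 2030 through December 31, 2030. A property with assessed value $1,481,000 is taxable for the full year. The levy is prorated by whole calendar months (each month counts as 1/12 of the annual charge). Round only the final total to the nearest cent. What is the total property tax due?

$66,398.17

January 1 – August 31, 2030: 8 months at 5% → $1,481,000 × 5% × 8/12 = $49,366.6667
September 1 – December 31, 2030: 4 months at 3.45% → $1,481,000 × 3.45% × 4/12 = $17,031.5000
Total = $66,398.1667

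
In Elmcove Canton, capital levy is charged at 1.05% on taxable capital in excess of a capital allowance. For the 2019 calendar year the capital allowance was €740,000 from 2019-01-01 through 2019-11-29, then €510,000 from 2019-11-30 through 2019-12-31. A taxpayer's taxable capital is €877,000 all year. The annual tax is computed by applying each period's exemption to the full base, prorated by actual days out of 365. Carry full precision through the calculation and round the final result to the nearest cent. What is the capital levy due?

€1,650.23

2019-01-01 to 2019-11-29: 333 days, exemption €740,000 → (€877,000 − €740,000) × 1.05% × 333/365 = €1,312.3849
2019-11-30 to 2019-12-31: 32 days, exemption €510,000 → (€877,000 − €510,000) × 1.05% × 32/365 = €337.8411
Total = €1,650.2260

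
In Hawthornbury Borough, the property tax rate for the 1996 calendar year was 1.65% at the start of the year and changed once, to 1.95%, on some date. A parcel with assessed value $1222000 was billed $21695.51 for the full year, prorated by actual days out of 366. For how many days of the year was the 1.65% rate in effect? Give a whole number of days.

Let d = days at the first rate; then 366 − d days at the second rate.
$1222000 × [1.65%·d + 1.95%·(366−d)] / 366 = $21695.51
Solving gives d = 213, so the new rate took effect on August 1, 1996.

213 days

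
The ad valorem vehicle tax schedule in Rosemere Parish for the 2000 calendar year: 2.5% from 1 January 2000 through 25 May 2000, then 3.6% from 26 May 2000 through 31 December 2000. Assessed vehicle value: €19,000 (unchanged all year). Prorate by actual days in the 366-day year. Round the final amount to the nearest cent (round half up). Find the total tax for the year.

€600.63

1 January – 25 May 2000: 146 days at 2.5% → €19,000 × 2.5% × 146/366 = €189.4809
26 May – 31 December 2000: 220 days at 3.6% → €19,000 × 3.6% × 220/366 = €411.1475
Total = €600.6284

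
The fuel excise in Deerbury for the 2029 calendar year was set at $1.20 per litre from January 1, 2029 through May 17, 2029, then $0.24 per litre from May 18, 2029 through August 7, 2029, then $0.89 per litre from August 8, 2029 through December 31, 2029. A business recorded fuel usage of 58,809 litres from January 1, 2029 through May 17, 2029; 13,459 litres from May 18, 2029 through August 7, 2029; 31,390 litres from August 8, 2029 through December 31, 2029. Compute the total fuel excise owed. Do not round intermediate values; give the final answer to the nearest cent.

January 1 – May 17, 2029: 58,809 litres at $1.20/litre → $70570.80
May 18 – August 7, 2029: 13,459 litres at $0.24/litre → $3230.16
August 8 – December 31, 2029: 31,390 litres at $0.89/litre → $27937.10

$101738.06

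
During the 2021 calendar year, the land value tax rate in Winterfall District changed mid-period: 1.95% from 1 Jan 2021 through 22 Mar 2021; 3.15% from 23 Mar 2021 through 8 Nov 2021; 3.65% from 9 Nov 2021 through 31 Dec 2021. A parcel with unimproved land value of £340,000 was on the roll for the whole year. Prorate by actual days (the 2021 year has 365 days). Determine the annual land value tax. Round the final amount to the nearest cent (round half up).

1 Jan – 22 Mar 2021: 81 days at 1.95% → £340,000 × 1.95% × 81/365 = £1,471.3151
23 Mar – 8 Nov 2021: 231 days at 3.15% → £340,000 × 3.15% × 231/365 = £6,778.1096
9 Nov – 31 Dec 2021: 53 days at 3.65% → £340,000 × 3.65% × 53/365 = £1,802.0000
Total = £10,051.4247

£10,051.42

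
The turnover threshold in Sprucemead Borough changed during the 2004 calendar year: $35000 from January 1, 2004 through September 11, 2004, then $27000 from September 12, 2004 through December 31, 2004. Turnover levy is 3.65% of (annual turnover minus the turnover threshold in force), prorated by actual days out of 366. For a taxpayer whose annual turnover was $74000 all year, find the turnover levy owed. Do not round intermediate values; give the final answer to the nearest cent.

$1512.06

January 1 – September 11, 2004: 255 days, exemption $35000 → ($74000 − $35000) × 3.65% × 255/366 = $991.7828
September 12 – December 31, 2004: 111 days, exemption $27000 → ($74000 − $27000) × 3.65% × 111/366 = $520.2746
Total = $1512.0574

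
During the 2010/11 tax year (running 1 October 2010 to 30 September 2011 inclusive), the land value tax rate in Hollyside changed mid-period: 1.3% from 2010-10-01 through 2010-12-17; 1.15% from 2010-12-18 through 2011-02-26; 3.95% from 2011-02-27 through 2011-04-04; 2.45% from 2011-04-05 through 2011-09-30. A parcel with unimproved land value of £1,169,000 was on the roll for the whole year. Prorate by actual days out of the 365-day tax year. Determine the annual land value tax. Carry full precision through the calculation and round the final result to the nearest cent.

2010-10-01 to 2010-12-17: 78 days at 1.3% → £1,169,000 × 1.3% × 78/365 = £3,247.5781
2010-12-18 to 2011-02-26: 71 days at 1.15% → £1,169,000 × 1.15% × 71/365 = £2,615.0370
2011-02-27 to 2011-04-04: 37 days at 3.95% → £1,169,000 × 3.95% × 37/365 = £4,680.8041
2011-04-05 to 2011-09-30: 179 days at 2.45% → £1,169,000 × 2.45% × 179/365 = £14,045.6151
Total = £24,589.0342

£24,589.03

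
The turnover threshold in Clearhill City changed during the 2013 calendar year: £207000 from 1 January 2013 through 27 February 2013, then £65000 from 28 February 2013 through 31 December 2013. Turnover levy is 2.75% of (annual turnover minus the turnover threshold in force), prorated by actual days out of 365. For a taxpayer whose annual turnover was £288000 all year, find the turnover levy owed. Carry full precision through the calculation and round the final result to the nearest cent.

1 January – 27 February 2013: 58 days, exemption £207000 → (£288000 − £207000) × 2.75% × 58/365 = £353.9589
28 February – 31 December 2013: 307 days, exemption £65000 → (£288000 − £65000) × 2.75% × 307/365 = £5158.0205
Total = £5511.9795

£5511.98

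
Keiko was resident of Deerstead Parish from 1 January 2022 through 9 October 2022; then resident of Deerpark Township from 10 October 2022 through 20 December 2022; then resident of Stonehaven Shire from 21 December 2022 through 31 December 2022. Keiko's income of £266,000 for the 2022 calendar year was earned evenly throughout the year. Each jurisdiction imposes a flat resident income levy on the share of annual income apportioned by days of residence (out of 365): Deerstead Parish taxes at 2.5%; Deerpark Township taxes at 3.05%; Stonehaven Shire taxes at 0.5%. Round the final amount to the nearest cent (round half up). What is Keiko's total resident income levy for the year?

Deerstead Parish, 1 January – 9 October 2022: 282 days → £266,000 × 2.5% × 282/365 = £5,137.8082
Deerpark Township, 10 October – 20 December 2022: 72 days → £266,000 × 3.05% × 72/365 = £1,600.3726
Stonehaven Shire, 21 December – 31 December 2022: 11 days → £266,000 × 0.5% × 11/365 = £40.0822
Total = £6,778.2630

£6,778.26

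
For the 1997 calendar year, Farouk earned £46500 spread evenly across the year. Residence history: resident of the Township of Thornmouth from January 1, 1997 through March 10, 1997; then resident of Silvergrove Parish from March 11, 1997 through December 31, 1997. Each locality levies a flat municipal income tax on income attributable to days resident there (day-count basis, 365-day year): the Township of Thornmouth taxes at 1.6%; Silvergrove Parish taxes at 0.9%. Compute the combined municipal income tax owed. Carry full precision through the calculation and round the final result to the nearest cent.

£480.03

The Township of Thornmouth, January 1 – March 10, 1997: 69 days → £46500 × 1.6% × 69/365 = £140.6466
Silvergrove Parish, March 11 – December 31, 1997: 296 days → £46500 × 0.9% × 296/365 = £339.3863
Total = £480.0329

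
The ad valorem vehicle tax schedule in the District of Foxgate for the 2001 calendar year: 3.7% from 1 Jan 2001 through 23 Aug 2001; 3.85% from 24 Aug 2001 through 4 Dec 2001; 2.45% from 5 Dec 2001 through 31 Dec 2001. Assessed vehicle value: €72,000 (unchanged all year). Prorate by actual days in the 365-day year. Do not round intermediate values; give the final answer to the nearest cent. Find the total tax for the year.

1 Jan – 23 Aug 2001: 235 days at 3.7% → €72,000 × 3.7% × 235/365 = €1,715.1781
24 Aug – 4 Dec 2001: 103 days at 3.85% → €72,000 × 3.85% × 103/365 = €782.2356
5 Dec – 31 Dec 2001: 27 days at 2.45% → €72,000 × 2.45% × 27/365 = €130.4877
Total = €2,627.9014

€2,627.90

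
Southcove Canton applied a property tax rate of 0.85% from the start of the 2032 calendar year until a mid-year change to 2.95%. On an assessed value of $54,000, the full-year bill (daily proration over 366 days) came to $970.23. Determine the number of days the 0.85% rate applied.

201 days

Let d = days at the first rate; then 366 − d days at the second rate.
$54,000 × [0.85%·d + 2.95%·(366−d)] / 366 = $970.23
Solving gives d = 201, so the new rate took effect on 20 Jul 2032.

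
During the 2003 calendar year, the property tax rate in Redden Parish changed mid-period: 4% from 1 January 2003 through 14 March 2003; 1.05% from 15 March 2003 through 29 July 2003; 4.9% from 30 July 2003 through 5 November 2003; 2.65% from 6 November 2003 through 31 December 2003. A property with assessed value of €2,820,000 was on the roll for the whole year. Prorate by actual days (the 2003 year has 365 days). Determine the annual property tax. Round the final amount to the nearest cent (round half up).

€82,618.27

1 January – 14 March 2003: 73 days at 4% → €2,820,000 × 4% × 73/365 = €22,560.0000
15 March – 29 July 2003: 137 days at 1.05% → €2,820,000 × 1.05% × 137/365 = €11,113.8904
30 July – 5 November 2003: 99 days at 4.9% → €2,820,000 × 4.9% × 99/365 = €37,478.9589
6 November – 31 December 2003: 56 days at 2.65% → €2,820,000 × 2.65% × 56/365 = €11,465.4247
Total = €82,618.2740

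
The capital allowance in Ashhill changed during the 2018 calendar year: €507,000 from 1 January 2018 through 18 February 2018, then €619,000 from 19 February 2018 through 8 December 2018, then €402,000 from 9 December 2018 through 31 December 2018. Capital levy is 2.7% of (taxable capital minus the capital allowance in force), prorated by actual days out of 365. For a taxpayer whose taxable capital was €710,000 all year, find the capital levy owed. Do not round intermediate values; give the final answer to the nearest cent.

1 January – 18 February 2018: 49 days, exemption €507,000 → (€710,000 − €507,000) × 2.7% × 49/365 = €735.8055
19 February – 8 December 2018: 293 days, exemption €619,000 → (€710,000 − €619,000) × 2.7% × 293/365 = €1,972.3315
9 December – 31 December 2018: 23 days, exemption €402,000 → (€710,000 − €402,000) × 2.7% × 23/365 = €524.0219
Total = €3,232.1589

€3,232.16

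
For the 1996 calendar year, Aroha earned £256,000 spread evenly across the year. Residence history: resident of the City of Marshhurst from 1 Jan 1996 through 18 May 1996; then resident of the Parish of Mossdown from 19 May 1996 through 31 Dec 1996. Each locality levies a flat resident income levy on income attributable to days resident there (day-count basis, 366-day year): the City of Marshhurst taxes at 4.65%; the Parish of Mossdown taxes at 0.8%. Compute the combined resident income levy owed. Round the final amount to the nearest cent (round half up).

£5,791.13

The City of Marshhurst, 1 Jan – 18 May 1996: 139 days → £256,000 × 4.65% × 139/366 = £4,520.9180
The Parish of Mossdown, 19 May – 31 Dec 1996: 227 days → £256,000 × 0.8% × 227/366 = £1,270.2077
Total = £5,791.1257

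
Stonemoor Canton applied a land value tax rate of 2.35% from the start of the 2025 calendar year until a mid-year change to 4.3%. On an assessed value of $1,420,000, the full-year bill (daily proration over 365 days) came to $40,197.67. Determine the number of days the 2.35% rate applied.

275 days

Let d = days at the first rate; then 365 − d days at the second rate.
$1,420,000 × [2.35%·d + 4.3%·(365−d)] / 365 = $40,197.67
Solving gives d = 275, so the new rate took effect on 3 October 2025.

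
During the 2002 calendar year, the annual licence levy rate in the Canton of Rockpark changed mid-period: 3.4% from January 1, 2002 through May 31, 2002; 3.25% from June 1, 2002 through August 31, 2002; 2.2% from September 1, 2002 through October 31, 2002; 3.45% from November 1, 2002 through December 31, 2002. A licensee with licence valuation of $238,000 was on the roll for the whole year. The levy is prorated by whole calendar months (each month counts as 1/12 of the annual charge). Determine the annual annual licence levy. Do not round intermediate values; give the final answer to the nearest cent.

$7,546.58

January 1 – May 31, 2002: 5 months at 3.4% → $238,000 × 3.4% × 5/12 = $3,371.6667
June 1 – August 31, 2002: 3 months at 3.25% → $238,000 × 3.25% × 3/12 = $1,933.7500
September 1 – October 31, 2002: 2 months at 2.2% → $238,000 × 2.2% × 2/12 = $872.6667
November 1 – December 31, 2002: 2 months at 3.45% → $238,000 × 3.45% × 2/12 = $1,368.5000
Total = $7,546.5833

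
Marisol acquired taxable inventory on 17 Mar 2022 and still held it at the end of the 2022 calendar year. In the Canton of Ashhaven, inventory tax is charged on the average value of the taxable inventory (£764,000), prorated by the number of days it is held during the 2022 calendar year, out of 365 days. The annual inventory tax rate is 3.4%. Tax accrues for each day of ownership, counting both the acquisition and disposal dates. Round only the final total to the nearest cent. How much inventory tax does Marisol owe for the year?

Days held (17 Mar – 31 Dec 2022): 290 out of 365
Tax = £764,000 × 3.4% × 290/365 = £20,638.4658

£20,638.47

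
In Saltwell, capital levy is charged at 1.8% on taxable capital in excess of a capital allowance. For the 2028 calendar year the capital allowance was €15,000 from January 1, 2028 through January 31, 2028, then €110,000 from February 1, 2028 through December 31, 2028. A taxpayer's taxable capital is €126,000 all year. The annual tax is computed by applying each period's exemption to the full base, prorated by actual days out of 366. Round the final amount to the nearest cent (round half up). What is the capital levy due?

€432.84

January 1 – January 31, 2028: 31 days, exemption €15,000 → (€126,000 − €15,000) × 1.8% × 31/366 = €169.2295
February 1 – December 31, 2028: 335 days, exemption €110,000 → (€126,000 − €110,000) × 1.8% × 335/366 = €263.6066
Total = €432.8361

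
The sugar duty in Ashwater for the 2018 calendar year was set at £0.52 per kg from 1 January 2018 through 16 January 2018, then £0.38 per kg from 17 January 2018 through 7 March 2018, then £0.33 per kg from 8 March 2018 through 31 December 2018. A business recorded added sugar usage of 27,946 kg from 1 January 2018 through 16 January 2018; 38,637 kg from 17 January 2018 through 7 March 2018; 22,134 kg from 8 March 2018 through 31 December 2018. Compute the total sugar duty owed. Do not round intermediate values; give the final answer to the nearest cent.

£36,518.20

1 January – 16 January 2018: 27,946 kg at £0.52/kg → £14,531.92
17 January – 7 March 2018: 38,637 kg at £0.38/kg → £14,682.06
8 March – 31 December 2018: 22,134 kg at £0.33/kg → £7,304.22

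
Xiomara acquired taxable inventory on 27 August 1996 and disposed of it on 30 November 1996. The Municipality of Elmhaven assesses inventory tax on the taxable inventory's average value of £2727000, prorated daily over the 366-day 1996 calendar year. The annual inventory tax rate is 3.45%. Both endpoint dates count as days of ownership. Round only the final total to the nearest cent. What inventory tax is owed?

£24677.11

Days held (27 August – 30 November 1996): 96 out of 366
Tax = £2727000 × 3.45% × 96/366 = £24677.1148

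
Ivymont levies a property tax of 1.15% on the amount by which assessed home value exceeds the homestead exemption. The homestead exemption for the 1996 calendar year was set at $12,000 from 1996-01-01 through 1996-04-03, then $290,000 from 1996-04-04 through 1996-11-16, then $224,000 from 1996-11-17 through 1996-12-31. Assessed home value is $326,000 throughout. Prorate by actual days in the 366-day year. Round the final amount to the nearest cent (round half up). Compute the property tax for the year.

1996-01-01 to 1996-04-03: 94 days, exemption $12,000 → ($326,000 − $12,000) × 1.15% × 94/366 = $927.4153
1996-04-04 to 1996-11-16: 227 days, exemption $290,000 → ($326,000 − $290,000) × 1.15% × 227/366 = $256.7705
1996-11-17 to 1996-12-31: 45 days, exemption $224,000 → ($326,000 − $224,000) × 1.15% × 45/366 = $144.2213
Total = $1,328.4071

$1,328.41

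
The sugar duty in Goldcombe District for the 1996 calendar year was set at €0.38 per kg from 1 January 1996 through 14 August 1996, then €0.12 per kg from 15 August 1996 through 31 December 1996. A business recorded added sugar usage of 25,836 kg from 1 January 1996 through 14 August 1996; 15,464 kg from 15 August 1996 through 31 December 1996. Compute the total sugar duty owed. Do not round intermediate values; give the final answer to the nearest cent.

1 January – 14 August 1996: 25,836 kg at €0.38/kg → €9817.68
15 August – 31 December 1996: 15,464 kg at €0.12/kg → €1855.68

€11673.36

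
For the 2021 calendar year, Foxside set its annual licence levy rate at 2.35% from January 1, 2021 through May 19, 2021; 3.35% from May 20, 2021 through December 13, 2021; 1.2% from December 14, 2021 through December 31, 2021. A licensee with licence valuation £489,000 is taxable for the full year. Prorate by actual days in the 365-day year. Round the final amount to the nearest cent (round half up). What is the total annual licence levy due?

January 1 – May 19, 2021: 139 days at 2.35% → £489,000 × 2.35% × 139/365 = £4,376.2151
May 20 – December 13, 2021: 208 days at 3.35% → £489,000 × 3.35% × 208/365 = £9,335.2110
December 14 – December 31, 2021: 18 days at 1.2% → £489,000 × 1.2% × 18/365 = £289.3808
Total = £14,000.8068

£14,000.81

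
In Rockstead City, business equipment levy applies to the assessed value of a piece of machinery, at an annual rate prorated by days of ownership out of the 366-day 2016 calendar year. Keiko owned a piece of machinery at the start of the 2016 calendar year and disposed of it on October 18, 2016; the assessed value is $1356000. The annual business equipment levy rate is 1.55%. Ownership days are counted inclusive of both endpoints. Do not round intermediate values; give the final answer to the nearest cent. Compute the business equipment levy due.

Days held (January 1 – October 18, 2016): 292 out of 366
Tax = $1356000 × 1.55% × 292/366 = $16768.4590

$16768.46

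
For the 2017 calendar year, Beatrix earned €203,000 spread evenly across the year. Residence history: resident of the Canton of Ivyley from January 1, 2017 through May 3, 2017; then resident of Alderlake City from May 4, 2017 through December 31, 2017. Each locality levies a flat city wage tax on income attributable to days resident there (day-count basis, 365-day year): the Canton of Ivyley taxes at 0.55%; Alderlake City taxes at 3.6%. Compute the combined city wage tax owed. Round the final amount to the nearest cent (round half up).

€5,221.55

The Canton of Ivyley, January 1 – May 3, 2017: 123 days → €203,000 × 0.55% × 123/365 = €376.2452
Alderlake City, May 4 – December 31, 2017: 242 days → €203,000 × 3.6% × 242/365 = €4,845.3041
Total = €5,221.5493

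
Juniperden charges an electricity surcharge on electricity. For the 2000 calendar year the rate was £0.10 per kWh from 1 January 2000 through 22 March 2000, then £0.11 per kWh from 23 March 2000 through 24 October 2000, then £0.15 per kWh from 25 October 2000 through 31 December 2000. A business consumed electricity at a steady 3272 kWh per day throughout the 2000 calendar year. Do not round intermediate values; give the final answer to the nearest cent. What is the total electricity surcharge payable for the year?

1 January – 22 March 2000: 82 days × 3272 kWh/day = 268,304 kWh at £0.10/kWh → £26,830.40
23 March – 24 October 2000: 216 days × 3272 kWh/day = 706,752 kWh at £0.11/kWh → £77,742.72
25 October – 31 December 2000: 68 days × 3272 kWh/day = 222,496 kWh at £0.15/kWh → £33,374.40

£137,947.52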